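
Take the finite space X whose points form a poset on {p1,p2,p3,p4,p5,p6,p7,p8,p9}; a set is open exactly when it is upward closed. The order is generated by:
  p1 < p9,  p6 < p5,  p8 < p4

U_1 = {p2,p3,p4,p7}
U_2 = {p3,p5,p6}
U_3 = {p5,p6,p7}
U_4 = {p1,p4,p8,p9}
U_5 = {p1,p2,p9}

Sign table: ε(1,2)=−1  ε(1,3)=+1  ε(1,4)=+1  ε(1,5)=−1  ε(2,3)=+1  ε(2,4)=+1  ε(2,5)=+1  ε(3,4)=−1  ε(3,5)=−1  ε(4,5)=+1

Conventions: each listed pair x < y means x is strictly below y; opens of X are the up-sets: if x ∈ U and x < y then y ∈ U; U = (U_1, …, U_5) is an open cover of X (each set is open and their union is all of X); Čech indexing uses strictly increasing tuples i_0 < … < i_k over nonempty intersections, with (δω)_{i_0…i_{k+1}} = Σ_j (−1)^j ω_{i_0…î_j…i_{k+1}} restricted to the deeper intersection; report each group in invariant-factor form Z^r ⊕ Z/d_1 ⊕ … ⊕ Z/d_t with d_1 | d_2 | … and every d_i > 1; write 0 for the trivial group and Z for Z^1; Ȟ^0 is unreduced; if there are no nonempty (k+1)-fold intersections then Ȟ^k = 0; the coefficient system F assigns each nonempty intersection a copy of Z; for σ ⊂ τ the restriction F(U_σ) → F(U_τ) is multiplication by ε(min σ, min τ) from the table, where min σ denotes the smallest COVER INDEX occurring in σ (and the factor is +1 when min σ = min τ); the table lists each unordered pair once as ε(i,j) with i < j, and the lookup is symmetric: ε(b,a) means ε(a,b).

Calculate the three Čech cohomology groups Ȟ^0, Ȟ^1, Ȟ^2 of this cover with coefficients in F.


intersection data:
  U12={p3} U13={p7} U14={p4} U15={p2} U23={p5,p6} U45={p1,p9}
C dims 5,6; δ0: rk 5, SNF 1^4·2
Ȟ^0 = (5 − 5) − 0 = 0, so Ȟ^0 ≅ 0
Ȟ^1 = (6 − 0) − 5 = 1 plus torsion [2], so Ȟ^1 ≅ Z ⊕ Z/2
Ȟ^2 = (0 − 0) − 0 = 0, so Ȟ^2 ≅ 0

Ȟ^0(U;F) ≅ 0; Ȟ^1(U;F) ≅ Z ⊕ Z/2; Ȟ^2(U;F) ≅ 0


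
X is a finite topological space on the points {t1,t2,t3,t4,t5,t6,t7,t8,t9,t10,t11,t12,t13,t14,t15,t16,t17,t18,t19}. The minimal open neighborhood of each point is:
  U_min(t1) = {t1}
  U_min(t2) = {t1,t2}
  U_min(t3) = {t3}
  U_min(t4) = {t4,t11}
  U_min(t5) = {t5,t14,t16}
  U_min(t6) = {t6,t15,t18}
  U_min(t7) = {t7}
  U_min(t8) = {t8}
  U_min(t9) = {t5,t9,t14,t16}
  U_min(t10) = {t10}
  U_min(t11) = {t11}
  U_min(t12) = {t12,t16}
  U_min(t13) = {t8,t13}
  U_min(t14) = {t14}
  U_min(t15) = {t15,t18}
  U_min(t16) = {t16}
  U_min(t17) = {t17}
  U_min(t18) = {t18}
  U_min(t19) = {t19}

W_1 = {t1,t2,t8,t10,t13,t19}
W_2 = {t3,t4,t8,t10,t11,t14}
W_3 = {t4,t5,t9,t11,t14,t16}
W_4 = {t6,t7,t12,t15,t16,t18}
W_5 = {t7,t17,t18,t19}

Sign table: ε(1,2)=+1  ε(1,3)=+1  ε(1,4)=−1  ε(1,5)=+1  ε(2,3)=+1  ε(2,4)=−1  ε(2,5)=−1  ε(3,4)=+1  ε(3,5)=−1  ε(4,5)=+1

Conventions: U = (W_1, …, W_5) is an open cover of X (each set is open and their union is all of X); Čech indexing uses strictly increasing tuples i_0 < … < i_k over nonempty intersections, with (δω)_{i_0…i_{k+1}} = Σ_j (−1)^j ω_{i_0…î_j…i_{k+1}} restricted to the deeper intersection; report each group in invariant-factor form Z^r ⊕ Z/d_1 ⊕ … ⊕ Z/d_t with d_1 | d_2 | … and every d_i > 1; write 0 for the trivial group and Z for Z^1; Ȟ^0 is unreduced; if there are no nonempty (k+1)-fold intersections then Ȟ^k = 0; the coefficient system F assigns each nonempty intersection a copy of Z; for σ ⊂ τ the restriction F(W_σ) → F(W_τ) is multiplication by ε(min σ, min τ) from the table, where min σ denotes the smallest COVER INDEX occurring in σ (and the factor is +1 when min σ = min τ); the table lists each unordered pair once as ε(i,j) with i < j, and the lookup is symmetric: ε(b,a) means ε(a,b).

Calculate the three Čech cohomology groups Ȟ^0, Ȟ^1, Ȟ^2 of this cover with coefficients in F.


nerve of the cover:
  W12={t8,t10} W15={t19} W23={t4,t11,t14} W34={t16} W45={t7,t18}
C dims 5,5; δ0: rk 4, SNF 1^4
Ȟ^0 = (5 − 4) − 0 = 1, so Ȟ^0 ≅ Z
Ȟ^1 = (5 − 0) − 4 = 1, so Ȟ^1 ≅ Z
Ȟ^2 = (0 − 0) − 0 = 0, so Ȟ^2 ≅ 0

Ȟ^0 ≅ Z, Ȟ^1 ≅ Z and Ȟ^2 ≅ 0


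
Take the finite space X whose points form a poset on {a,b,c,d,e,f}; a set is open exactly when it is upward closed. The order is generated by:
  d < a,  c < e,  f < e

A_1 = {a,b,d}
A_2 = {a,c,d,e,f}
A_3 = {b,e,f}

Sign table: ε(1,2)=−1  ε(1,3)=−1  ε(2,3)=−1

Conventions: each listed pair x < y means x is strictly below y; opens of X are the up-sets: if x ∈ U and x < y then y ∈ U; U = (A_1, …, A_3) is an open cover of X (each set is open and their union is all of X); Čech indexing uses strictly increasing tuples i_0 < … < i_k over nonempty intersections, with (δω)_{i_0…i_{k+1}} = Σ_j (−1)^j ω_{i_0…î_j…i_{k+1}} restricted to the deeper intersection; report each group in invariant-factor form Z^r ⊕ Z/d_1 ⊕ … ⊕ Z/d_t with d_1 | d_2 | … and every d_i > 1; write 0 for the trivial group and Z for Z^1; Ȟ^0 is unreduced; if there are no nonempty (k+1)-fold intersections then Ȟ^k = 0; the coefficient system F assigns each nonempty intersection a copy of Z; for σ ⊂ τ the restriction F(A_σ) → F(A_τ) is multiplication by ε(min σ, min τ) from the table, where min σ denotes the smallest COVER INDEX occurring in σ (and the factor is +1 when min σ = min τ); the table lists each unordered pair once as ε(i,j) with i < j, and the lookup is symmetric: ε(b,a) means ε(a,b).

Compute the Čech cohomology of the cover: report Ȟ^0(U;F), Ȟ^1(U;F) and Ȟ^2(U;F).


Ȟ^0 = 0, Ȟ^1 = Z/2, Ȟ^2 = 0

cover nerve:
  A12={a,d} A13={b} A23={e,f}
C dims 3,3; δ0: rk 3, SNF 1^2·2
Ȟ^0: (3−3)−0=0 ⇒ 0
Ȟ^1: (3−0)−3=0 plus torsion [2] ⇒ Z/2
Ȟ^2: (0−0)−0=0 ⇒ 0


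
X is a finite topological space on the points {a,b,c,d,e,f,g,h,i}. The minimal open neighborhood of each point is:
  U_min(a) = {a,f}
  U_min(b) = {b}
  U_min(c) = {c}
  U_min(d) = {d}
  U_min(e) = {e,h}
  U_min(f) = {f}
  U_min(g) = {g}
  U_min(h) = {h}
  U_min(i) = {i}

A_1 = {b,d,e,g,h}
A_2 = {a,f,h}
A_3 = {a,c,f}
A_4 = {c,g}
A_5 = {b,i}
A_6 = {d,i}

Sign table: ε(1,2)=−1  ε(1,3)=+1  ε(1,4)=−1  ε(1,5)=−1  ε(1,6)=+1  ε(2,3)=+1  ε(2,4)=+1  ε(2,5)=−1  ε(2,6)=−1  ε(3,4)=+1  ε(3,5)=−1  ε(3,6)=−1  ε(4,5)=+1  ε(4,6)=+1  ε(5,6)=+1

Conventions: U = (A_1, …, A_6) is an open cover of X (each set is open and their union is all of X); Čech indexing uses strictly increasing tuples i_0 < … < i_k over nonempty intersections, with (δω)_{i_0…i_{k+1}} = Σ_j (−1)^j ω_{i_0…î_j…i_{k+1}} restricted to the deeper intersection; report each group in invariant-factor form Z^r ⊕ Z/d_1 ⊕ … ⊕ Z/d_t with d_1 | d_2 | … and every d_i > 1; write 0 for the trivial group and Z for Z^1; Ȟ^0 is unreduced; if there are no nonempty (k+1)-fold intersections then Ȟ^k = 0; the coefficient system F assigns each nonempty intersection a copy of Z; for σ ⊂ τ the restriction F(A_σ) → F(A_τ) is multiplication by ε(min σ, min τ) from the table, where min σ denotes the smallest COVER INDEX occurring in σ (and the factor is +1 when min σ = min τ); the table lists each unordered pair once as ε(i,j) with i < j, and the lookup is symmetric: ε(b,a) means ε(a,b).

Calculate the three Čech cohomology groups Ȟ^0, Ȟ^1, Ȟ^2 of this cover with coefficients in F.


nonempty intersections:
  A12={h} A14={g} A15={b} A16={d} A23={a,f} A34={c} A56={i}
C dims 6,7; δ0: rk 6, SNF 1^5·2
Ȟ^0: (6−6)−0=0 ⇒ 0
Ȟ^1: (7−0)−6=1 plus torsion [2] ⇒ Z ⊕ Z/2
Ȟ^2: (0−0)−0=0 ⇒ 0

Ȟ^0 = 0; Ȟ^1 = Z ⊕ Z/2; Ȟ^2 = 0


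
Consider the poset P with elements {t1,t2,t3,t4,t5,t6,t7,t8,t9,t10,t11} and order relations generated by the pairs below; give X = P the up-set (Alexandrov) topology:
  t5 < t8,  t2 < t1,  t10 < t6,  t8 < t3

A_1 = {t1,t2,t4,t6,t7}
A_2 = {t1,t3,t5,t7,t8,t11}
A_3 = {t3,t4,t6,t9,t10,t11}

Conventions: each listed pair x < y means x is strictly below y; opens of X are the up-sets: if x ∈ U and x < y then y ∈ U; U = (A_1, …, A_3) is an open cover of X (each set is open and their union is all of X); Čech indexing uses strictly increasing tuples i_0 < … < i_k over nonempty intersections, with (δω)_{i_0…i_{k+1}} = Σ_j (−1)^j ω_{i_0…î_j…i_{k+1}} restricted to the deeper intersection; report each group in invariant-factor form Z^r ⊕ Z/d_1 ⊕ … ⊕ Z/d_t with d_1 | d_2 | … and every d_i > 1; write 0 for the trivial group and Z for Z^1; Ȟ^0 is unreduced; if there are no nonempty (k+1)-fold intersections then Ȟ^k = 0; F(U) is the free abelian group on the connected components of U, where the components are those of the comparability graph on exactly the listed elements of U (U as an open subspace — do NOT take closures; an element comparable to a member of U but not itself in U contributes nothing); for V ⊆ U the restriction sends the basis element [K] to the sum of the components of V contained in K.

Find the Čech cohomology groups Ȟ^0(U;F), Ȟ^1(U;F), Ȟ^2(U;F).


nerve of the cover:
  A12={t1,t7} A13={t4,t6} A23={t3,t11}
components per intersection:
  A1: {t1,t2} {t4} {t6} {t7}
  A2: {t1} {t3,t5,t8} {t7} {t11}
  A3: {t3} {t4} {t6,t10} {t9} {t11}
  A12: {t1} {t7}
  A13: {t4} {t6}
  A23: {t3} {t11}
C dims 13,6; δ0: rk 6, SNF 1^6
Ȟ^0 = (13 − 6) − 0 = 7, so Ȟ^0 ≅ Z^7
Ȟ^1 = (6 − 0) − 6 = 0, so Ȟ^1 ≅ 0
Ȟ^2 = (0 − 0) − 0 = 0, so Ȟ^2 ≅ 0

Ȟ^0(U;F) ≅ Z^7; Ȟ^1(U;F) ≅ 0; Ȟ^2(U;F) ≅ 0


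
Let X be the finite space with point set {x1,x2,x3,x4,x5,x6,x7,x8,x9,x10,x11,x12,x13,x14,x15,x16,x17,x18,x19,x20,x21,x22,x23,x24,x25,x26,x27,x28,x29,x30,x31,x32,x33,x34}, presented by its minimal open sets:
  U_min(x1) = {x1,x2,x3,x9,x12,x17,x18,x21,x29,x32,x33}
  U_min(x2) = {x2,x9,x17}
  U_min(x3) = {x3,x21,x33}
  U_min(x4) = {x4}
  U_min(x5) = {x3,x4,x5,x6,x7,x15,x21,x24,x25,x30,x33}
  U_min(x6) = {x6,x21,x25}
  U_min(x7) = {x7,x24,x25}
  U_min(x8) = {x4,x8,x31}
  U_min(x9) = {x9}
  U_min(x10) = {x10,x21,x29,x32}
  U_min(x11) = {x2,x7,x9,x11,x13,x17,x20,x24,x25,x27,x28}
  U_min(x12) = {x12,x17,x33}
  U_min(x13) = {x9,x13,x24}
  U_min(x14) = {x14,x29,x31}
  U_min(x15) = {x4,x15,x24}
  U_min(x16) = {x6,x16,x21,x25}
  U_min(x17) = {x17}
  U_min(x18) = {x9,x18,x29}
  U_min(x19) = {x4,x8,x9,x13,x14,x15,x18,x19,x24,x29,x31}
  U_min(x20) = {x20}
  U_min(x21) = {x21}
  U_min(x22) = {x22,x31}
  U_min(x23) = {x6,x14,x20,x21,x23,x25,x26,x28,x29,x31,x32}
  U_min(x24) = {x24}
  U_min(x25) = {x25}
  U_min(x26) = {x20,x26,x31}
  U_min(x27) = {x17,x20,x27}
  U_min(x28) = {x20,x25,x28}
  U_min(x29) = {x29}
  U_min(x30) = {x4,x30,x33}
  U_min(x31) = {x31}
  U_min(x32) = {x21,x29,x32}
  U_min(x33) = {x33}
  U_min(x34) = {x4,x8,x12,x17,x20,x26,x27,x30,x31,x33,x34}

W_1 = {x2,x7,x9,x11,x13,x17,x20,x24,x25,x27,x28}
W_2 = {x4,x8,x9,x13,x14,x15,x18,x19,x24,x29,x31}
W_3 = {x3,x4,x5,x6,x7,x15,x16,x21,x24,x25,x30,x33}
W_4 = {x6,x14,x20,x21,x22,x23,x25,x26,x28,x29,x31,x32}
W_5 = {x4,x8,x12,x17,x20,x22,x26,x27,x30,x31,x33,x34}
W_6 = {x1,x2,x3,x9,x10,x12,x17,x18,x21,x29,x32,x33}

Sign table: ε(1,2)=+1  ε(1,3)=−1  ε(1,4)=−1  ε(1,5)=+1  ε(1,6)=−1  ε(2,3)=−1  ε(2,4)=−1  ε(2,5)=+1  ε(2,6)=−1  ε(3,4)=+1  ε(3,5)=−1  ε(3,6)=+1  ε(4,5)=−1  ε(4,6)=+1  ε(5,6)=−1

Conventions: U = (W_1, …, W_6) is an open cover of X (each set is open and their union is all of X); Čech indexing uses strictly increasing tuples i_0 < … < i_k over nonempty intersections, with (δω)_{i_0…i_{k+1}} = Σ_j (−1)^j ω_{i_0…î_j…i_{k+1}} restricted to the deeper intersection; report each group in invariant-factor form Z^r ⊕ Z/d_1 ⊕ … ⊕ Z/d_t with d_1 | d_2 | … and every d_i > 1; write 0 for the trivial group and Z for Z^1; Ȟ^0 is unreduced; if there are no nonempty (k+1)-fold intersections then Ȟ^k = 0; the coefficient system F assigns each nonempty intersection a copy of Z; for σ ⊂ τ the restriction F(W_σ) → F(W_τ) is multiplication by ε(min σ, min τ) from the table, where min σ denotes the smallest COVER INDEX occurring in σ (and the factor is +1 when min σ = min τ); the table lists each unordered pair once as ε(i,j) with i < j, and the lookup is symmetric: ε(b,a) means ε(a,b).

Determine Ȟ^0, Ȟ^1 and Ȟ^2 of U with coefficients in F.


nerve of the cover:
  W12={x9,x13,x24} W13={x7,x24,x25} W14={x20,x25,x28} W15={x17,x20,x27} W16={x2,x9,x17} W23={x4,x15,x24} W24={x14,x29,x31} W25={x4,x8,x31} W26={x9,x18,x29} W34={x6,x21,x25} W35={x4,x30,x33} W36={x3,x21,x33} W45={x20,x22,x26,x31} W46={x21,x29,x32} W56={x12,x17,x33}
  W123={x24} W126={x9} W134={x25} W145={x20} W156={x17} W235={x4} W245={x31} W246={x29} W346={x21} W356={x33}
C dims 6,15,10; δ0: rk 5, SNF 1^5; δ1: rk 10, SNF 1^9·2
Ȟ^0 = (6 − 5) − 0 = 1, so Ȟ^0 ≅ Z
Ȟ^1 = (15 − 10) − 5 = 0, so Ȟ^1 ≅ 0
Ȟ^2 = (10 − 0) − 10 = 0 plus torsion [2], so Ȟ^2 ≅ Z/2

Ȟ^0 = Z, Ȟ^1 = 0 and Ȟ^2 = Z/2


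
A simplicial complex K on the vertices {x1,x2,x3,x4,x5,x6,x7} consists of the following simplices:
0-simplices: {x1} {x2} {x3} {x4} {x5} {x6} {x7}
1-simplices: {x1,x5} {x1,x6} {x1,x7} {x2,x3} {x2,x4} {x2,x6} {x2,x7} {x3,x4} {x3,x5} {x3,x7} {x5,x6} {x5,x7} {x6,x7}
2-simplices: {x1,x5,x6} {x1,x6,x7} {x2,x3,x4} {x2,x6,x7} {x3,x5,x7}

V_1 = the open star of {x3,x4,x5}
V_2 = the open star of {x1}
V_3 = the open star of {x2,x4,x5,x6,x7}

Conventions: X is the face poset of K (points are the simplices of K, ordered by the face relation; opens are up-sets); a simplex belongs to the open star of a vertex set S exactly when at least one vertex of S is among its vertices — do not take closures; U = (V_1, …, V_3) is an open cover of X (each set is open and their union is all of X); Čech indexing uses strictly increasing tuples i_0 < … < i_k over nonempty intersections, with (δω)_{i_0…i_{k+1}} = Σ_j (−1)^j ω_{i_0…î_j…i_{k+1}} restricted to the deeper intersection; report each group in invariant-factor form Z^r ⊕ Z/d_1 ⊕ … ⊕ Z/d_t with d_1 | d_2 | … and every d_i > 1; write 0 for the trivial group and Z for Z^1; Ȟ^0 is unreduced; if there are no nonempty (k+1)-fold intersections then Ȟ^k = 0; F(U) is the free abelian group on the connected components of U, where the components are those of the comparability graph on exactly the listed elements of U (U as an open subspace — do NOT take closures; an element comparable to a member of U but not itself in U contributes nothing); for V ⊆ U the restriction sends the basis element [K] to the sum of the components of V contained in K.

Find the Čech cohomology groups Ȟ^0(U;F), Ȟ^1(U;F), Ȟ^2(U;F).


nerve simplices:
  V1={{x3},{x4},{x5},{x1,x5},{x2,x3},{x2,x4},{x3,x4},{x3,x5},{x3,x7},{x5,x6},{x5,x7},{x1,x5,x6},{x2,x3,x4},{x3,x5,x7}} V2={{x1},{x1,x5},{x1,x6},{x1,x7},{x1,x5,x6},{x1,x6,x7}} V3={{x2},{x4},{x5},{x6},{x7},{x1,x5},{x1,x6},{x1,x7},{x2,x3},{x2,x4},{x2,x6},{x2,x7},{x3,x4},{x3,x5},{x3,x7},{x5,x6},{x5,x7},{x6,x7},{x1,x5,x6},{x1,x6,x7},{x2,x3,x4},{x2,x6,x7},{x3,x5,x7}}
  V12={{x1,x5},{x1,x5,x6}} V13={{x4},{x5},{x1,x5},{x2,x3},{x2,x4},{x3,x4},{x3,x5},{x3,x7},{x5,x6},{x5,x7},{x1,x5,x6},{x2,x3,x4},{x3,x5,x7}} V23={{x1,x5},{x1,x6},{x1,x7},{x1,x5,x6},{x1,x6,x7}}
  V123={{x1,x5},{x1,x5,x6}}
components per intersection:
  V1: {{x3},{x4},{x5},{x1,x5},{x2,x3},{x2,x4},{x3,x4},{x3,x5},{x3,x7},{x5,x6},{x5,x7},{x1,x5,x6},{x2,x3,x4},{x3,x5,x7}}
  V2: {{x1},{x1,x5},{x1,x6},{x1,x7},{x1,x5,x6},{x1,x6,x7}}
  V3: {{x2},{x4},{x5},{x6},{x7},{x1,x5},{x1,x6},{x1,x7},{x2,x3},{x2,x4},{x2,x6},{x2,x7},{x3,x4},{x3,x5},{x3,x7},{x5,x6},{x5,x7},{x6,x7},{x1,x5,x6},{x1,x6,x7},{x2,x3,x4},{x2,x6,x7},{x3,x5,x7}}
  V12: {{x1,x5},{x1,x5,x6}}
  V13: {{x4},{x2,x3},{x2,x4},{x3,x4},{x2,x3,x4}} {{x5},{x1,x5},{x3,x5},{x3,x7},{x5,x6},{x5,x7},{x1,x5,x6},{x3,x5,x7}}
  V23: {{x1,x5},{x1,x6},{x1,x7},{x1,x5,x6},{x1,x6,x7}}
  V123: {{x1,x5},{x1,x5,x6}}
C dims 3,4,1; δ0: rk 2, SNF 1^2; δ1: rk 1, SNF 1^1
degree 0: 3−2−0 = 1 → Ȟ^0 ≅ Z
degree 1: 4−1−2 = 1 → Ȟ^1 ≅ Z
degree 2: 1−0−1 = 0 → Ȟ^2 ≅ 0

Ȟ^0 = Z, Ȟ^1 = Z and Ȟ^2 = 0


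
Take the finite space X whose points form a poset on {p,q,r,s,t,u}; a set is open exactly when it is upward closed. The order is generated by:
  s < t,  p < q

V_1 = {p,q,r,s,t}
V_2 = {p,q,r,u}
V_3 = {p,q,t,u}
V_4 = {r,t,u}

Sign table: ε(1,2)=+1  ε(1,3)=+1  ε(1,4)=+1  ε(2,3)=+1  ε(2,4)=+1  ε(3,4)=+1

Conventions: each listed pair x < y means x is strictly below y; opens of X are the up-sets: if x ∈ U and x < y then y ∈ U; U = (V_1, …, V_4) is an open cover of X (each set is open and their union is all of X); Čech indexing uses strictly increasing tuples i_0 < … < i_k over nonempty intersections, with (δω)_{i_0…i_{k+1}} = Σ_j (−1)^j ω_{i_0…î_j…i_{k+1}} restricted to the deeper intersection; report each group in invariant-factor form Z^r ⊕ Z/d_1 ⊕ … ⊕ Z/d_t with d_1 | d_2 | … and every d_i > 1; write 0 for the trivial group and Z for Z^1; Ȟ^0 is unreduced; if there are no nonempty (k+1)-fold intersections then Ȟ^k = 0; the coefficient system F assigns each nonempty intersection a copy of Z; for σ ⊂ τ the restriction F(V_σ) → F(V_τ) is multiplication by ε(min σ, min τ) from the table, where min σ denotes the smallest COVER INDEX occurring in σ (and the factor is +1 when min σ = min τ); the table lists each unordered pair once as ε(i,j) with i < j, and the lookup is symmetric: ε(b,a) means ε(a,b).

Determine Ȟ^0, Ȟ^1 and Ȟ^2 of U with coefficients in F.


intersection data:
  V12={p,q,r} V13={p,q,t} V14={r,t} V23={p,q,u} V24={r,u} V34={t,u}
  V123={p,q} V124={r} V134={t} V234={u}
C dims 4,6,4; δ0: rk 3, SNF 1^3; δ1: rk 3, SNF 1^3
Ȟ^0 = (4 − 3) − 0 = 1, so Ȟ^0 ≅ Z
Ȟ^1 = (6 − 3) − 3 = 0, so Ȟ^1 ≅ 0
Ȟ^2 = (4 − 0) − 3 = 1, so Ȟ^2 ≅ Z

Ȟ^0(U;F) ≅ Z, Ȟ^1(U;F) ≅ 0 and Ȟ^2(U;F) ≅ Z


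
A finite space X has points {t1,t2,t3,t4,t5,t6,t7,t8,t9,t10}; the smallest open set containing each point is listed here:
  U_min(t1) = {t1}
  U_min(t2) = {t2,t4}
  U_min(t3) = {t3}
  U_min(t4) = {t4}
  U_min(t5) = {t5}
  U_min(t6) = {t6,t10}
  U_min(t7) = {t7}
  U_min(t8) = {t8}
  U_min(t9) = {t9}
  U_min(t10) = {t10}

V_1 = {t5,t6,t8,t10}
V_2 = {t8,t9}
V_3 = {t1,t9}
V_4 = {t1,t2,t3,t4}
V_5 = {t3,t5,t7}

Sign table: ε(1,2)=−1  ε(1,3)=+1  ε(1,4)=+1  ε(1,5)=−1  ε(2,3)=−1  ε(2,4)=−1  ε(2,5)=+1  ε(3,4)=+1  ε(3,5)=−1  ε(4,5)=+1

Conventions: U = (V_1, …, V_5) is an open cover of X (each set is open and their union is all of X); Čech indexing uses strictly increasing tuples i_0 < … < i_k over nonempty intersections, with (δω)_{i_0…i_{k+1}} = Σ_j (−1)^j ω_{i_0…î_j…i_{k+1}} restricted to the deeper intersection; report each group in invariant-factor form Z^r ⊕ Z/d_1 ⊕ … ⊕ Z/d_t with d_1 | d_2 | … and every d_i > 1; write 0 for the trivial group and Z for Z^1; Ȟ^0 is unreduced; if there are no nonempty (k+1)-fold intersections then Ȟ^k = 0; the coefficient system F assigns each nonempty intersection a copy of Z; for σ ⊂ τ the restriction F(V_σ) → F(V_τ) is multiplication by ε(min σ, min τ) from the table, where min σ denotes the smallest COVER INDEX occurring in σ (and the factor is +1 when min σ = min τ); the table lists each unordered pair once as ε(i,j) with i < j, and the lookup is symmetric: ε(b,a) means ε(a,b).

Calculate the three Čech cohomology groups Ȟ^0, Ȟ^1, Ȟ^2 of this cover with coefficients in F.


nonempty overlaps:
  V12={t8} V15={t5} V23={t9} V34={t1} V45={t3}
C dims 5,5; δ0: rk 5, SNF 1^4·2
degree 0: 5−5−0 = 0 → Ȟ^0 ≅ 0
degree 1: 5−0−5 = 0 plus torsion [2] → Ȟ^1 ≅ Z/2
degree 2: 0−0−0 = 0 → Ȟ^2 ≅ 0

Ȟ^0(U;F) ≅ 0,  Ȟ^1(U;F) ≅ Z/2,  Ȟ^2(U;F) ≅ 0


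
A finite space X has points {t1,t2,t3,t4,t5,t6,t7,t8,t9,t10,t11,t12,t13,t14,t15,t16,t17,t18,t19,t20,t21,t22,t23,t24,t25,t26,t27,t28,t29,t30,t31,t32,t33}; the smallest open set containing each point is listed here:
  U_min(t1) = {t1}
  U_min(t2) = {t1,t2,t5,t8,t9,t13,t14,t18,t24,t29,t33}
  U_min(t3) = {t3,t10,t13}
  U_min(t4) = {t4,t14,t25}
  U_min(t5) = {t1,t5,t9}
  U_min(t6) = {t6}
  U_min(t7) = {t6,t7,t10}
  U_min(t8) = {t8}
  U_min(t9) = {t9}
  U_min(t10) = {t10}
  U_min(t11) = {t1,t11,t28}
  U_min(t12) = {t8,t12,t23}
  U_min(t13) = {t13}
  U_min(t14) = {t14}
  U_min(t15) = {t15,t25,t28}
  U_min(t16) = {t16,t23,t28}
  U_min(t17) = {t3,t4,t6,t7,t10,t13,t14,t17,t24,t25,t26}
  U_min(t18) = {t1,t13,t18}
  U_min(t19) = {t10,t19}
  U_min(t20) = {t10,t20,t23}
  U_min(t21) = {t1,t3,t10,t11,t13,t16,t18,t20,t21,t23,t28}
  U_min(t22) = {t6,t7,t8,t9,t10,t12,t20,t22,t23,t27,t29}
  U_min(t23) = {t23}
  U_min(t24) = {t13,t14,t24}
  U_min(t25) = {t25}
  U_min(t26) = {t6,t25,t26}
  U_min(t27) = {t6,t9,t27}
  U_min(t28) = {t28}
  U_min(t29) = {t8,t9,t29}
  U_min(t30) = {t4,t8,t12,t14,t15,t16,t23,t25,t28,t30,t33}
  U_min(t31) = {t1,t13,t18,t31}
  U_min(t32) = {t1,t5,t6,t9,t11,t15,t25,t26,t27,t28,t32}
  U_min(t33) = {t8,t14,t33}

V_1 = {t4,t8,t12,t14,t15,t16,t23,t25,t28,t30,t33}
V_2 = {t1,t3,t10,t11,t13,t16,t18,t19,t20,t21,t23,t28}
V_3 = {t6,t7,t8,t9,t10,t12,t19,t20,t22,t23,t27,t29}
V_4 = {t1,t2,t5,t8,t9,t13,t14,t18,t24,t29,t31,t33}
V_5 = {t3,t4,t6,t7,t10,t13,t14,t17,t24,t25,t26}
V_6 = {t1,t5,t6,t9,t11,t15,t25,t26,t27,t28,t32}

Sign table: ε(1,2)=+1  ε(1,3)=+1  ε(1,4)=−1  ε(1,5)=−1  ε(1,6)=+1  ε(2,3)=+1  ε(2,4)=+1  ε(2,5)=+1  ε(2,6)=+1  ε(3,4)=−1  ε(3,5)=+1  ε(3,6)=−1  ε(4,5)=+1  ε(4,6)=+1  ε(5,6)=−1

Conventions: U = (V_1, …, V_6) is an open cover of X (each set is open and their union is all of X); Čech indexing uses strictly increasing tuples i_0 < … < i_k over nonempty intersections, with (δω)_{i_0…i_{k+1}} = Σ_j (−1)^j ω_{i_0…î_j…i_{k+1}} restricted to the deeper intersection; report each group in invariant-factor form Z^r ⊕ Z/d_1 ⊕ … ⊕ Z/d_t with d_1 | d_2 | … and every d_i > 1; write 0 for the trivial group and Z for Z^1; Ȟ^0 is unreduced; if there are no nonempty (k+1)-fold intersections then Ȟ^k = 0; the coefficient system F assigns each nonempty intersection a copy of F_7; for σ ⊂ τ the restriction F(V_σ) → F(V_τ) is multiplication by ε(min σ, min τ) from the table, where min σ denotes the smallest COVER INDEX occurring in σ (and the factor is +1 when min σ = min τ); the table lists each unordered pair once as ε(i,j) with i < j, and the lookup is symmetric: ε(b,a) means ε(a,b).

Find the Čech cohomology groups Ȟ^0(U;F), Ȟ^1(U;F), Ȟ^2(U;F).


nonempty intersections:
  V12={t16,t23,t28} V13={t8,t12,t23} V14={t8,t14,t33} V15={t4,t14,t25} V16={t15,t25,t28} V23={t10,t19,t20,t23} V24={t1,t13,t18} V25={t3,t10,t13} V26={t1,t11,t28} V34={t8,t9,t29} V35={t6,t7,t10} V36={t6,t9,t27} V45={t13,t14,t24} V46={t1,t5,t9} V56={t6,t25,t26}
  V123={t23} V126={t28} V134={t8} V145={t14} V156={t25} V235={t10} V245={t13} V246={t1} V346={t9} V356={t6}
C dims 6,15,10; δ0: rk_F7 6; δ1: rk_F7 9
Ȟ^0: (6−6)−0=0 ⇒ 0
Ȟ^1: (15−9)−6=0 ⇒ 0
Ȟ^2: (10−0)−9=1 ⇒ Z/7

Ȟ^0(U;F) ≅ 0; Ȟ^1(U;F) ≅ 0; Ȟ^2(U;F) ≅ Z/7


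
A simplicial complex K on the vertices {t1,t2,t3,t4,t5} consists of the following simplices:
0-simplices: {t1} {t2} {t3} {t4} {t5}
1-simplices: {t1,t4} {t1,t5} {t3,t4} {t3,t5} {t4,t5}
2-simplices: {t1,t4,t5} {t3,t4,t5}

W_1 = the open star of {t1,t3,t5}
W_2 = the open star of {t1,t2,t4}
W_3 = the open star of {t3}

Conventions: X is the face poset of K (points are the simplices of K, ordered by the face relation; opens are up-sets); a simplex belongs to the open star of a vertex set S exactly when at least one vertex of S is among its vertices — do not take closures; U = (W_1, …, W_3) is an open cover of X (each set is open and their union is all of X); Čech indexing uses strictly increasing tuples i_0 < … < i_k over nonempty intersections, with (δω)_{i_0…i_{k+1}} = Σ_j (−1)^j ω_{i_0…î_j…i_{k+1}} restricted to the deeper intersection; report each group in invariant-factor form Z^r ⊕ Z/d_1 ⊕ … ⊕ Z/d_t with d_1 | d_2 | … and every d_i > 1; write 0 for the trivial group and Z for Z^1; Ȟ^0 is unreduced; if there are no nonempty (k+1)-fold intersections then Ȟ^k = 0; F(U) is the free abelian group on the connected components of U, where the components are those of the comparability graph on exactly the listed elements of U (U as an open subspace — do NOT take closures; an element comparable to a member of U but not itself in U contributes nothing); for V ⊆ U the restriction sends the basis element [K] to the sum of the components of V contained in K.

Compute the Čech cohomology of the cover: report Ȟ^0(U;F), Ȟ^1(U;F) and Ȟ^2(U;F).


cover nerve:
  W1={{t1},{t3},{t5},{t1,t4},{t1,t5},{t3,t4},{t3,t5},{t4,t5},{t1,t4,t5},{t3,t4,t5}} W2={{t1},{t2},{t4},{t1,t4},{t1,t5},{t3,t4},{t4,t5},{t1,t4,t5},{t3,t4,t5}} W3={{t3},{t3,t4},{t3,t5},{t3,t4,t5}}
  W12={{t1},{t1,t4},{t1,t5},{t3,t4},{t4,t5},{t1,t4,t5},{t3,t4,t5}} W13={{t3},{t3,t4},{t3,t5},{t3,t4,t5}} W23={{t3,t4},{t3,t4,t5}}
  W123={{t3,t4},{t3,t4,t5}}
components per intersection:
  W1: {{t1},{t3},{t5},{t1,t4},{t1,t5},{t3,t4},{t3,t5},{t4,t5},{t1,t4,t5},{t3,t4,t5}}
  W2: {{t1},{t4},{t1,t4},{t1,t5},{t3,t4},{t4,t5},{t1,t4,t5},{t3,t4,t5}} {{t2}}
  W3: {{t3},{t3,t4},{t3,t5},{t3,t4,t5}}
  W12: {{t1},{t1,t4},{t1,t5},{t3,t4},{t4,t5},{t1,t4,t5},{t3,t4,t5}}
  W13: {{t3},{t3,t4},{t3,t5},{t3,t4,t5}}
  W23: {{t3,t4},{t3,t4,t5}}
  W123: {{t3,t4},{t3,t4,t5}}
C dims 4,3,1; δ0: rk 2, SNF 1^2; δ1: rk 1, SNF 1^1
Ȟ^0: (4−2)−0=2 ⇒ Z^2
Ȟ^1: (3−1)−2=0 ⇒ 0
Ȟ^2: (1−0)−1=0 ⇒ 0

Ȟ^0 = Z^2, Ȟ^1 = 0 and Ȟ^2 = 0


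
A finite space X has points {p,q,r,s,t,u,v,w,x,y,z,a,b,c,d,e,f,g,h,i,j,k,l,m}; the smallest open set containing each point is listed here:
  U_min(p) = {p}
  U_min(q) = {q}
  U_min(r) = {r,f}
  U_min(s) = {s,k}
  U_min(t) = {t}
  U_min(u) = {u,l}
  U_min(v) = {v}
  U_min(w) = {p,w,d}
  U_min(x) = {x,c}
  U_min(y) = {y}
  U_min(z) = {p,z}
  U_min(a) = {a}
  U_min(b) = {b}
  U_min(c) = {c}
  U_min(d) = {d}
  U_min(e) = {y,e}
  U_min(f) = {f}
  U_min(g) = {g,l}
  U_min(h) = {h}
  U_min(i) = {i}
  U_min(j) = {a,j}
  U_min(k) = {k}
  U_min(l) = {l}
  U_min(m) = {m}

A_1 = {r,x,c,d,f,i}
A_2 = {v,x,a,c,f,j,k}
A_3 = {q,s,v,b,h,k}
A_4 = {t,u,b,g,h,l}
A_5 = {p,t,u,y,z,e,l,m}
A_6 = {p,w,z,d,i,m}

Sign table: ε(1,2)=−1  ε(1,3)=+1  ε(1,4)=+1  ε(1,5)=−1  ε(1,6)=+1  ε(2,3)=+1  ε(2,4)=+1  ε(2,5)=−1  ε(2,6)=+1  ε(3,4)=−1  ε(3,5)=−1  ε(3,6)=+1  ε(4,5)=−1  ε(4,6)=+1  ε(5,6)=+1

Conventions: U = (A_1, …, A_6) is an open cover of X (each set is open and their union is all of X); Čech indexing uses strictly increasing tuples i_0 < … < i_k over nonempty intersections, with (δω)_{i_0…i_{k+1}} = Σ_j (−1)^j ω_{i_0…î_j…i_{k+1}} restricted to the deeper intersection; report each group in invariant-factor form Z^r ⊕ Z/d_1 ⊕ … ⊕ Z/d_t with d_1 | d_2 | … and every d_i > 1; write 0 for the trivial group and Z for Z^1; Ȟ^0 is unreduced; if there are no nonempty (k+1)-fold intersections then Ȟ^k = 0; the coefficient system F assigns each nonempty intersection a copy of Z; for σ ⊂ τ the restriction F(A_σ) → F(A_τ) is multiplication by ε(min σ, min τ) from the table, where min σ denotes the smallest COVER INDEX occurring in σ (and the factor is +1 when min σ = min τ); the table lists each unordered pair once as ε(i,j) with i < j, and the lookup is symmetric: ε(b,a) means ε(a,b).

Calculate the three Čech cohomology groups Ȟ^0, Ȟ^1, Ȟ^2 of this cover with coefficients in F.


nerve simplices:
  A12={x,c,f} A16={d,i} A23={v,k} A34={b,h} A45={t,u,l} A56={p,z,m}
C dims 6,6; δ0: rk 6, SNF 1^5·2
degree 0: 6−6−0 = 0 → Ȟ^0 ≅ 0
degree 1: 6−0−6 = 0 plus torsion [2] → Ȟ^1 ≅ Z/2
degree 2: 0−0−0 = 0 → Ȟ^2 ≅ 0

Ȟ^0 ≅ 0, Ȟ^1 ≅ Z/2 and Ȟ^2 ≅ 0


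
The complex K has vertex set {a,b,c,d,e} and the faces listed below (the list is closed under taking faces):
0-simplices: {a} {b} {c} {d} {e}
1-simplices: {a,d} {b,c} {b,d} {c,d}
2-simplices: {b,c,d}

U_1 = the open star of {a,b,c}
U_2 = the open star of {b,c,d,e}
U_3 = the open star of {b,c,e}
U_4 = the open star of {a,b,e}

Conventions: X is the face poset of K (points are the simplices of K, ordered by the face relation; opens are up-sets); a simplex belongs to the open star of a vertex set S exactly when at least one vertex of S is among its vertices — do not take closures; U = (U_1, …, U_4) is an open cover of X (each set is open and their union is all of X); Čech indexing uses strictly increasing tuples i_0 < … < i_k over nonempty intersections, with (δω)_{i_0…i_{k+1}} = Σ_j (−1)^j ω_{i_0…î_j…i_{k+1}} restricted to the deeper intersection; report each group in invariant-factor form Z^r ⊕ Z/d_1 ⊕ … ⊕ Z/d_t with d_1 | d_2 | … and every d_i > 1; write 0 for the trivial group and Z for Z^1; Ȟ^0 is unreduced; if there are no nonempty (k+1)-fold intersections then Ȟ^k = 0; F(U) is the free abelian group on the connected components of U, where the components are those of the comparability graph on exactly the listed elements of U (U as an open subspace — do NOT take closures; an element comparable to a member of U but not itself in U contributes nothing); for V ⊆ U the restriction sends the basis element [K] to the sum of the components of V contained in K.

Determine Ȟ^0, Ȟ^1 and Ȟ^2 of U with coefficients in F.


nonempty overlaps:
  U1={{a},{b},{c},{a,d},{b,c},{b,d},{c,d},{b,c,d}} U2={{b},{c},{d},{e},{a,d},{b,c},{b,d},{c,d},{b,c,d}} U3={{b},{c},{e},{b,c},{b,d},{c,d},{b,c,d}} U4={{a},{b},{e},{a,d},{b,c},{b,d},{b,c,d}}
  U12={{b},{c},{a,d},{b,c},{b,d},{c,d},{b,c,d}} U13={{b},{c},{b,c},{b,d},{c,d},{b,c,d}} U14={{a},{b},{a,d},{b,c},{b,d},{b,c,d}} U23={{b},{c},{e},{b,c},{b,d},{c,d},{b,c,d}} U24={{b},{e},{a,d},{b,c},{b,d},{b,c,d}} U34={{b},{e},{b,c},{b,d},{b,c,d}}
  U123={{b},{c},{b,c},{b,d},{c,d},{b,c,d}} U124={{b},{a,d},{b,c},{b,d},{b,c,d}} U134={{b},{b,c},{b,d},{b,c,d}} U234={{b},{e},{b,c},{b,d},{b,c,d}}
  U1234={{b},{b,c},{b,d},{b,c,d}}
components per intersection:
  U1: {{a},{a,d}} {{b},{c},{b,c},{b,d},{c,d},{b,c,d}}
  U2: {{b},{c},{d},{a,d},{b,c},{b,d},{c,d},{b,c,d}} {{e}}
  U3: {{b},{c},{b,c},{b,d},{c,d},{b,c,d}} {{e}}
  U4: {{a},{a,d}} {{b},{b,c},{b,d},{b,c,d}} {{e}}
  U12: {{b},{c},{b,c},{b,d},{c,d},{b,c,d}} {{a,d}}
  U13: {{b},{c},{b,c},{b,d},{c,d},{b,c,d}}
  U14: {{a},{a,d}} {{b},{b,c},{b,d},{b,c,d}}
  U23: {{b},{c},{b,c},{b,d},{c,d},{b,c,d}} {{e}}
  U24: {{b},{b,c},{b,d},{b,c,d}} {{e}} {{a,d}}
  U34: {{b},{b,c},{b,d},{b,c,d}} {{e}}
  U123: {{b},{c},{b,c},{b,d},{c,d},{b,c,d}}
  U124: {{b},{b,c},{b,d},{b,c,d}} {{a,d}}
  U134: {{b},{b,c},{b,d},{b,c,d}}
  U234: {{b},{b,c},{b,d},{b,c,d}} {{e}}
  U1234: {{b},{b,c},{b,d},{b,c,d}}
C dims 9,12,6,1; δ0: rk 7, SNF 1^7; δ1: rk 5, SNF 1^5; δ2: rk 1, SNF 1^1
degree 0: 9−7−0 = 2 → Ȟ^0 ≅ Z^2
degree 1: 12−5−7 = 0 → Ȟ^1 ≅ 0
degree 2: 6−1−5 = 0 → Ȟ^2 ≅ 0

Ȟ^0 ≅ Z^2, Ȟ^1 ≅ 0, Ȟ^2 ≅ 0


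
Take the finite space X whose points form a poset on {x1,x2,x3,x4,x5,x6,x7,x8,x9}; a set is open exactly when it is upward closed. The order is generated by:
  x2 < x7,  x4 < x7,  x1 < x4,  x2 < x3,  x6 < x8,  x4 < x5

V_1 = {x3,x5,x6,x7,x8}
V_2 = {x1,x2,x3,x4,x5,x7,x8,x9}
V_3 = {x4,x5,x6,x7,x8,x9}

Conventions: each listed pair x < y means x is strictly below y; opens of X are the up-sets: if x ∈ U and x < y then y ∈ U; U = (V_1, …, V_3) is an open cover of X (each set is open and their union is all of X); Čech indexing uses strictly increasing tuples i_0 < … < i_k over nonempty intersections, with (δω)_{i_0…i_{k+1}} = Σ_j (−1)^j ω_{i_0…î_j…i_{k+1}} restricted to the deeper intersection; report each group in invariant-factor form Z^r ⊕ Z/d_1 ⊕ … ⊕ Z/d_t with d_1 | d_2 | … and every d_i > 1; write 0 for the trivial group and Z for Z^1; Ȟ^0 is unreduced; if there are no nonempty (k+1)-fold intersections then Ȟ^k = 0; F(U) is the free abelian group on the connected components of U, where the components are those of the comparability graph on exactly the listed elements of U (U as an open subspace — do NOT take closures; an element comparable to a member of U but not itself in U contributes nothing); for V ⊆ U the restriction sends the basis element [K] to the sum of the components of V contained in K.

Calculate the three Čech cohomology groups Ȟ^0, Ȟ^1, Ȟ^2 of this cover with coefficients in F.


intersection data:
  V12={x3,x5,x7,x8} V13={x5,x6,x7,x8} V23={x4,x5,x7,x8,x9}
  V123={x5,x7,x8}
components per intersection:
  V1: {x3} {x5} {x6,x8} {x7}
  V2: {x1,x2,x3,x4,x5,x7} {x8} {x9}
  V3: {x4,x5,x7} {x6,x8} {x9}
  V12: {x3} {x5} {x7} {x8}
  V13: {x5} {x6,x8} {x7}
  V23: {x4,x5,x7} {x8} {x9}
  V123: {x5} {x7} {x8}
C dims 10,10,3; δ0: rk 7, SNF 1^7; δ1: rk 3, SNF 1^3
Ȟ^0 = (10 − 7) − 0 = 3, so Ȟ^0 ≅ Z^3
Ȟ^1 = (10 − 3) − 7 = 0, so Ȟ^1 ≅ 0
Ȟ^2 = (3 − 0) − 3 = 0, so Ȟ^2 ≅ 0

Ȟ^0 ≅ Z^3; Ȟ^1 ≅ 0; Ȟ^2 ≅ 0


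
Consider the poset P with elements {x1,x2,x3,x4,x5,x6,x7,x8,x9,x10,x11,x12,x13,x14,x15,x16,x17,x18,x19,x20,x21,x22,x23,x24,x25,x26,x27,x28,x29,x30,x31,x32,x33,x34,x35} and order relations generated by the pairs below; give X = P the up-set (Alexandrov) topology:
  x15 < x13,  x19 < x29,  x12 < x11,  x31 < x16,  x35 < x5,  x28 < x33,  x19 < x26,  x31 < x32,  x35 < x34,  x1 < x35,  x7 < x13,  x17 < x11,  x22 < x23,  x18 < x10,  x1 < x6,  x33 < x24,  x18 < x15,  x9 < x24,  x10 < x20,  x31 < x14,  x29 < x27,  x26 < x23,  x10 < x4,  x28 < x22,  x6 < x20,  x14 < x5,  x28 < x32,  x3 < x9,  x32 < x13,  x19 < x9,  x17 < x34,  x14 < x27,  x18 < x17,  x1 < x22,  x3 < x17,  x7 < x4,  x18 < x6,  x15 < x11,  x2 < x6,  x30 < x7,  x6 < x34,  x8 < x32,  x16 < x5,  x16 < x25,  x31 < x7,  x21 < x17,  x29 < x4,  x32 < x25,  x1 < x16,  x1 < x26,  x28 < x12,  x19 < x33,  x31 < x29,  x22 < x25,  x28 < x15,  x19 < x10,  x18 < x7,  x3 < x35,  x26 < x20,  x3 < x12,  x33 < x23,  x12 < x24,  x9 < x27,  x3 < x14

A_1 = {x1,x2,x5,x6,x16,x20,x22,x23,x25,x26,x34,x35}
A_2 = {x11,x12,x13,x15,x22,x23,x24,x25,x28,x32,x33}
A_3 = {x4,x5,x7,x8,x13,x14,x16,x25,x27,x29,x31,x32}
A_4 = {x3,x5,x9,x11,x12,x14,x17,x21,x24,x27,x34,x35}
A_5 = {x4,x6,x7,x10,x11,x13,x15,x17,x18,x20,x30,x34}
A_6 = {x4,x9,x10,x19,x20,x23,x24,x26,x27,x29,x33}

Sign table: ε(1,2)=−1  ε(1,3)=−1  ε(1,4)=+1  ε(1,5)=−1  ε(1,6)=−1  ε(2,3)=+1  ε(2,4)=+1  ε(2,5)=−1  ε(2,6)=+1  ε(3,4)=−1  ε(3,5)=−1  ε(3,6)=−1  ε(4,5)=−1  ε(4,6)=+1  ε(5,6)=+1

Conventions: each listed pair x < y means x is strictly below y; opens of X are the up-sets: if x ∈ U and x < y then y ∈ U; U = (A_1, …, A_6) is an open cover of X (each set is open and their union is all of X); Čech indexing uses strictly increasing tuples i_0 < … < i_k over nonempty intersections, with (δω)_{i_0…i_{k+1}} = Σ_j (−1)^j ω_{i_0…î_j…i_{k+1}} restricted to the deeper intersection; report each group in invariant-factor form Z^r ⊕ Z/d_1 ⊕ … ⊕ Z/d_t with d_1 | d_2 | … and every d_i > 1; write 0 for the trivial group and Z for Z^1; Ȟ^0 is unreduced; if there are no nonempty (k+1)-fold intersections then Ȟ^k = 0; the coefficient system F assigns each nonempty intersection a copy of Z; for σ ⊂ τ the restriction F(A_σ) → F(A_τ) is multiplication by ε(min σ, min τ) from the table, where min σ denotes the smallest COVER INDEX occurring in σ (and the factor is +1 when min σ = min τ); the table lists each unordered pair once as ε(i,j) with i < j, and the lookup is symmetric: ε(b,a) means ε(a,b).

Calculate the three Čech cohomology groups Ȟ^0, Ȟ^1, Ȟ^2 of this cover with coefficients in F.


nonempty intersections:
  A12={x22,x23,x25} A13={x5,x16,x25} A14={x5,x34,x35} A15={x6,x20,x34} A16={x20,x23,x26} A23={x13,x25,x32} A24={x11,x12,x24} A25={x11,x13,x15} A26={x23,x24,x33} A34={x5,x14,x27} A35={x4,x7,x13} A36={x4,x27,x29} A45={x11,x17,x34} A46={x9,x24,x27} A56={x4,x10,x20}
  A123={x25} A126={x23} A134={x5} A145={x34} A156={x20} A235={x13} A245={x11} A246={x24} A346={x27} A356={x4}
C dims 6,15,10; δ0: rk 6, SNF 1^5·2; δ1: rk 9, SNF 1^9
Ȟ^0: (6−6)−0=0 ⇒ 0
Ȟ^1: (15−9)−6=0 plus torsion [2] ⇒ Z/2
Ȟ^2: (10−0)−9=1 ⇒ Z

Ȟ^0(U;F) ≅ 0; Ȟ^1(U;F) ≅ Z/2; Ȟ^2(U;F) ≅ Z


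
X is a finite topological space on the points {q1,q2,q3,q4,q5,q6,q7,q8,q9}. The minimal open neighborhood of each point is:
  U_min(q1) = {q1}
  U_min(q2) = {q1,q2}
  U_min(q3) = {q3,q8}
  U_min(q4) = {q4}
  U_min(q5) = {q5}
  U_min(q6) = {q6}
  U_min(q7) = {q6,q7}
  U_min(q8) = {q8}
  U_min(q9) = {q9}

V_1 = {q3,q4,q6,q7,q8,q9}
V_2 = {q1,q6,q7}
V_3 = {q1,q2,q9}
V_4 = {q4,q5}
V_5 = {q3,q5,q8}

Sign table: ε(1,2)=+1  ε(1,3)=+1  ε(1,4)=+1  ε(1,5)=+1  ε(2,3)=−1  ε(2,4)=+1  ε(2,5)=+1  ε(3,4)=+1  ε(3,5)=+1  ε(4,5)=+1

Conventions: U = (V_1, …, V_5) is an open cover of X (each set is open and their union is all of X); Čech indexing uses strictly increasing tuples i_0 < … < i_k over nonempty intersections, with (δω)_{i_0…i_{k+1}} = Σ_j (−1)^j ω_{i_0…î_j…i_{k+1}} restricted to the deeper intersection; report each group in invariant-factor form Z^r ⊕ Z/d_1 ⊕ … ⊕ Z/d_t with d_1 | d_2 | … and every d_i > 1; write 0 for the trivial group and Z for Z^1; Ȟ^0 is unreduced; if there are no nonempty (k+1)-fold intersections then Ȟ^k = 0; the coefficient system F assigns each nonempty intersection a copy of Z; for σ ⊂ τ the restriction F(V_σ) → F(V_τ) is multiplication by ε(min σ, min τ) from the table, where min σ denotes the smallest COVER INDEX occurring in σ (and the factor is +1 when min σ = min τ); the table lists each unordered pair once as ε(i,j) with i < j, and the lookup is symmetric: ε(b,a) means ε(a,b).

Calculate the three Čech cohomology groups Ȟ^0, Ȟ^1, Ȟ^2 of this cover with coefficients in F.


Ȟ^0 = 0, Ȟ^1 = Z ⊕ Z/2, Ȟ^2 = 0

nerve of the cover:
  V12={q6,q7} V13={q9} V14={q4} V15={q3,q8} V23={q1} V45={q5}
C dims 5,6; δ0: rk 5, SNF 1^4·2
Ȟ^0 = (5 − 5) − 0 = 0, so Ȟ^0 ≅ 0
Ȟ^1 = (6 − 0) − 5 = 1 plus torsion [2], so Ȟ^1 ≅ Z ⊕ Z/2
Ȟ^2 = (0 − 0) − 0 = 0, so Ȟ^2 ≅ 0


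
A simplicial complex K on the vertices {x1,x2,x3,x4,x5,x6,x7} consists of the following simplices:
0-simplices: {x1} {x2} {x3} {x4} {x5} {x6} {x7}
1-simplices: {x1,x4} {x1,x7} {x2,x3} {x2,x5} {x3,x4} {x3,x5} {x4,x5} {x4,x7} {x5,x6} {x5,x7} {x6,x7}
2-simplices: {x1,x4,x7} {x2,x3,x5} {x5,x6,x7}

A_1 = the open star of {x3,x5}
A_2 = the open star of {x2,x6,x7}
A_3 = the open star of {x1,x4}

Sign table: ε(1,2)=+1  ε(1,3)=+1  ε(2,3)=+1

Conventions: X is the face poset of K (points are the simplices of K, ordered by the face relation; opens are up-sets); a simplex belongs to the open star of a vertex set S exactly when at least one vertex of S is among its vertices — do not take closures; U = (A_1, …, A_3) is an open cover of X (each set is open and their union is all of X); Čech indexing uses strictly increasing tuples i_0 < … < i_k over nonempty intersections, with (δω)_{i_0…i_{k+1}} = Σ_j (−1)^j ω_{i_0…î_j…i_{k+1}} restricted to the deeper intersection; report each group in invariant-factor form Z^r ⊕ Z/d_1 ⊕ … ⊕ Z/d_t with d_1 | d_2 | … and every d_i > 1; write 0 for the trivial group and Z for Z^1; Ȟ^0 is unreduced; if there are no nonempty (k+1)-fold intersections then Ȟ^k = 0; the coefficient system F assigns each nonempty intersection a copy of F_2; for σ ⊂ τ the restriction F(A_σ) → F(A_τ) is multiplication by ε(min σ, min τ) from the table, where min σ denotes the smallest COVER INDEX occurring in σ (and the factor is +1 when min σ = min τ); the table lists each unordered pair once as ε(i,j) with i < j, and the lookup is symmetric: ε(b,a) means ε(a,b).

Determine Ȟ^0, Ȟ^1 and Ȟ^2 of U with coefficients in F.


Ȟ^0(U;F) ≅ Z/2; Ȟ^1(U;F) ≅ Z/2; Ȟ^2(U;F) ≅ 0

nerve of the cover:
  A1={{x3},{x5},{x2,x3},{x2,x5},{x3,x4},{x3,x5},{x4,x5},{x5,x6},{x5,x7},{x2,x3,x5},{x5,x6,x7}} A2={{x2},{x6},{x7},{x1,x7},{x2,x3},{x2,x5},{x4,x7},{x5,x6},{x5,x7},{x6,x7},{x1,x4,x7},{x2,x3,x5},{x5,x6,x7}} A3={{x1},{x4},{x1,x4},{x1,x7},{x3,x4},{x4,x5},{x4,x7},{x1,x4,x7}}
  A12={{x2,x3},{x2,x5},{x5,x6},{x5,x7},{x2,x3,x5},{x5,x6,x7}} A13={{x3,x4},{x4,x5}} A23={{x1,x7},{x4,x7},{x1,x4,x7}}
C dims 3,3; δ0: rk_F2 2
Ȟ^0 = (3 − 2) − 0 = 1, so Ȟ^0 ≅ Z/2
Ȟ^1 = (3 − 0) − 2 = 1, so Ȟ^1 ≅ Z/2
Ȟ^2 = (0 − 0) − 0 = 0, so Ȟ^2 ≅ 0


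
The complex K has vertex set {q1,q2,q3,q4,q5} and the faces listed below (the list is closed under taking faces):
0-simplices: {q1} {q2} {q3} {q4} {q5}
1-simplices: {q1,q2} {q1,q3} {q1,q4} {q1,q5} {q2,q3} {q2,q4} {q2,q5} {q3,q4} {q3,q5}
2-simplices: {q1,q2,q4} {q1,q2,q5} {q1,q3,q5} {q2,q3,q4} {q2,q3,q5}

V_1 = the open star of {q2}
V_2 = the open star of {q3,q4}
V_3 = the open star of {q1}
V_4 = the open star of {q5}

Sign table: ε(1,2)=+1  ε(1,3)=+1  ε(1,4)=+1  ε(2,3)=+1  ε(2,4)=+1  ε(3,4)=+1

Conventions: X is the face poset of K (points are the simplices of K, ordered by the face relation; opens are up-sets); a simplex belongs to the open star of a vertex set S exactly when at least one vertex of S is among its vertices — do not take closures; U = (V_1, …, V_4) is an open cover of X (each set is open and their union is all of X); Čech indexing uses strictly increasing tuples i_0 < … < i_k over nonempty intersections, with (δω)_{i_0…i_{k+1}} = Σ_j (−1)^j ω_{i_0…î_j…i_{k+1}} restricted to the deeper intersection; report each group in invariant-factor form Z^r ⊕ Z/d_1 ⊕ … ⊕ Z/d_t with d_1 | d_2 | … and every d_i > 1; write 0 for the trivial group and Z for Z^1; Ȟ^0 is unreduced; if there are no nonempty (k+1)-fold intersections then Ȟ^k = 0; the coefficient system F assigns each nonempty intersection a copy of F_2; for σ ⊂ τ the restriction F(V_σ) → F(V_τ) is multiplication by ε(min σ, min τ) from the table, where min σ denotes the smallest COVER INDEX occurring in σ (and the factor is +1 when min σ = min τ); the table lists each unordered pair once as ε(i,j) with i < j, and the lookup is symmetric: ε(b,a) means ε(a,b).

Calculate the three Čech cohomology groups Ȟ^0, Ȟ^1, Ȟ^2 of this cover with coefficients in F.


intersection data:
  V1={{q2},{q1,q2},{q2,q3},{q2,q4},{q2,q5},{q1,q2,q4},{q1,q2,q5},{q2,q3,q4},{q2,q3,q5}} V2={{q3},{q4},{q1,q3},{q1,q4},{q2,q3},{q2,q4},{q3,q4},{q3,q5},{q1,q2,q4},{q1,q3,q5},{q2,q3,q4},{q2,q3,q5}} V3={{q1},{q1,q2},{q1,q3},{q1,q4},{q1,q5},{q1,q2,q4},{q1,q2,q5},{q1,q3,q5}} V4={{q5},{q1,q5},{q2,q5},{q3,q5},{q1,q2,q5},{q1,q3,q5},{q2,q3,q5}}
  V12={{q2,q3},{q2,q4},{q1,q2,q4},{q2,q3,q4},{q2,q3,q5}} V13={{q1,q2},{q1,q2,q4},{q1,q2,q5}} V14={{q2,q5},{q1,q2,q5},{q2,q3,q5}} V23={{q1,q3},{q1,q4},{q1,q2,q4},{q1,q3,q5}} V24={{q3,q5},{q1,q3,q5},{q2,q3,q5}} V34={{q1,q5},{q1,q2,q5},{q1,q3,q5}}
  V123={{q1,q2,q4}} V124={{q2,q3,q5}} V134={{q1,q2,q5}} V234={{q1,q3,q5}}
C dims 4,6,4; δ0: rk_F2 3; δ1: rk_F2 3
Ȟ^0 = (4 − 3) − 0 = 1, so Ȟ^0 ≅ Z/2
Ȟ^1 = (6 − 3) − 3 = 0, so Ȟ^1 ≅ 0
Ȟ^2 = (4 − 0) − 3 = 1, so Ȟ^2 ≅ Z/2

Ȟ^0 = Z/2, Ȟ^1 = 0 and Ȟ^2 = Z/2
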